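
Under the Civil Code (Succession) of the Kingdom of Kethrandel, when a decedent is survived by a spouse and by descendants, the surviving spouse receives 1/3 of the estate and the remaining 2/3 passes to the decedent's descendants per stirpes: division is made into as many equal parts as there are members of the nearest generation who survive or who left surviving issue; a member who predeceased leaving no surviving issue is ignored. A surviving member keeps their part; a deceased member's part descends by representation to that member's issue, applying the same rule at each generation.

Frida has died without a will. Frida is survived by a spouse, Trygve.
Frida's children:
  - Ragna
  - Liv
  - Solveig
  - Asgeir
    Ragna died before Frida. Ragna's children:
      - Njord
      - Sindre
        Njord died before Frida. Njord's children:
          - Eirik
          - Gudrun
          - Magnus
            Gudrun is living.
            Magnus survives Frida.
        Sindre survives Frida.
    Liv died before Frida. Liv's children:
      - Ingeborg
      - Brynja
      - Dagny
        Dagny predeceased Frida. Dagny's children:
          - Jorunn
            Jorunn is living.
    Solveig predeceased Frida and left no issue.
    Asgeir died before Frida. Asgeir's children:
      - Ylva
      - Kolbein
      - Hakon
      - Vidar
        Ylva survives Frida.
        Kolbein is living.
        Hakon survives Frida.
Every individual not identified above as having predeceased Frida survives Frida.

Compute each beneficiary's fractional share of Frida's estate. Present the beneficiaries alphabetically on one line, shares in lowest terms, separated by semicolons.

Trygve, as surviving spouse, takes 1/3.
The remaining 2/3 passes to Frida's descendants per stirpes.
Solveig left no surviving issue, so that branch lapses and is disregarded.
The 2/3 is divided into 3 equal shares of 2/9 among Ragna, Liv, Asgeir.
Ragna predeceased; the 2/9 allotted to Ragna's branch passes to Ragna's issue by representation.
The 2/9 is divided into 2 equal shares of 1/9 among Njord, Sindre.
Njord predeceased; the 1/9 allotted to Njord's branch passes to Njord's issue by representation.
The 1/9 is divided into 3 equal shares of 1/27 among Eirik, Gudrun, Magnus.
Eirik is living and takes 1/27.
Gudrun is living and takes 1/27.
Magnus is living and takes 1/27.
Sindre is living and takes 1/9.
Liv predeceased; the 2/9 allotted to Liv's branch passes to Liv's issue by representation.
The 2/9 is divided into 3 equal shares of 2/27 among Ingeborg, Brynja, Dagny.
Ingeborg is living and takes 2/27.
Brynja is living and takes 2/27.
Dagny predeceased; the 2/27 allotted to Dagny's branch passes to Dagny's issue by representation.
Jorunn is the sole taker at this level and receives the full 2/27.
Asgeir predeceased; the 2/9 allotted to Asgeir's branch passes to Asgeir's issue by representation.
The 2/9 is divided into 4 equal shares of 1/18 among Ylva, Kolbein, Hakon, Vidar.
Ylva is living and takes 1/18.
Kolbein is living and takes 1/18.
Hakon is living and takes 1/18.
Vidar is living and takes 1/18.

Brynja 2/27; Eirik 1/27; Gudrun 1/27; Hakon 1/18; Ingeborg 2/27; Jorunn 2/27; Kolbein 1/18; Magnus 1/27; Sindre 1/9; Trygve 1/3; Vidar 1/18; Ylva 1/18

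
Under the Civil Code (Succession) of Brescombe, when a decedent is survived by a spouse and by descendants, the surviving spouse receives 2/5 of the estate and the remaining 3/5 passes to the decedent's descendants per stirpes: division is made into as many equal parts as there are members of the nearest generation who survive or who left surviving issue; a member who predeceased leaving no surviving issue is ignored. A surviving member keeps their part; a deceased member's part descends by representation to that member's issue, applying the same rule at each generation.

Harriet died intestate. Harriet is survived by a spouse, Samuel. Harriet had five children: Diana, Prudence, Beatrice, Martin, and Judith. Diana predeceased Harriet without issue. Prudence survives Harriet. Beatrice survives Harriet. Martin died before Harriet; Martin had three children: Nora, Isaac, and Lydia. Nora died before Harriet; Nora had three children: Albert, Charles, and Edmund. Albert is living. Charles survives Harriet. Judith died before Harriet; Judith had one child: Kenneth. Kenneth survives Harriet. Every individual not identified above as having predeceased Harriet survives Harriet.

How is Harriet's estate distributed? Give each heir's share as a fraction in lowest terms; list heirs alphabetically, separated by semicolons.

Samuel, as surviving spouse, takes 2/5.
The remaining 3/5 passes to Harriet's descendants per stirpes.
Diana left no surviving issue, so that branch lapses and is disregarded.
The 3/5 is divided into 4 equal shares of 3/20 among Prudence, Beatrice, Martin, Judith.
Prudence is living and takes 3/20.
Beatrice is living and takes 3/20.
Martin predeceased; the 3/20 allotted to Martin's branch passes to Martin's issue by representation.
The 3/20 is divided into 3 equal shares of 1/20 among Nora, Isaac, Lydia.
Nora predeceased; the 1/20 allotted to Nora's branch passes to Nora's issue by representation.
The 1/20 is divided into 3 equal shares of 1/60 among Albert, Charles, Edmund.
Albert is living and takes 1/60.
Charles is living and takes 1/60.
Edmund is living and takes 1/60.
Isaac is living and takes 1/20.
Lydia is living and takes 1/20.
Judith predeceased; the 3/20 allotted to Judith's branch passes to Judith's issue by representation.
Kenneth is the sole taker at this level and receives the full 3/20.

Albert 1/60; Beatrice 3/20; Charles 1/60; Edmund 1/60; Isaac 1/20; Kenneth 3/20; Lydia 1/20; Prudence 3/20; Samuel 2/5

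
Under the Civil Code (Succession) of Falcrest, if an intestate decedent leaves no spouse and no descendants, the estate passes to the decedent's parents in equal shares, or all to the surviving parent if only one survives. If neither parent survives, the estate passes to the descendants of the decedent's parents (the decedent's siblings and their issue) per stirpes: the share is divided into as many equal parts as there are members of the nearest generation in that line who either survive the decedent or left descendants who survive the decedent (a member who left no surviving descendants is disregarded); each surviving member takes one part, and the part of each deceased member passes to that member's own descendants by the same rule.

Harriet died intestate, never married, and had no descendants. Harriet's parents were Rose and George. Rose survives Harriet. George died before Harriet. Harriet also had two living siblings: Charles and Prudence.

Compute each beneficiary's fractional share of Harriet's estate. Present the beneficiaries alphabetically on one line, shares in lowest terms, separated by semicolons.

Only one parent, Rose, survives, so Rose takes the entire estate. The siblings take nothing because a surviving parent has priority.

Rose 1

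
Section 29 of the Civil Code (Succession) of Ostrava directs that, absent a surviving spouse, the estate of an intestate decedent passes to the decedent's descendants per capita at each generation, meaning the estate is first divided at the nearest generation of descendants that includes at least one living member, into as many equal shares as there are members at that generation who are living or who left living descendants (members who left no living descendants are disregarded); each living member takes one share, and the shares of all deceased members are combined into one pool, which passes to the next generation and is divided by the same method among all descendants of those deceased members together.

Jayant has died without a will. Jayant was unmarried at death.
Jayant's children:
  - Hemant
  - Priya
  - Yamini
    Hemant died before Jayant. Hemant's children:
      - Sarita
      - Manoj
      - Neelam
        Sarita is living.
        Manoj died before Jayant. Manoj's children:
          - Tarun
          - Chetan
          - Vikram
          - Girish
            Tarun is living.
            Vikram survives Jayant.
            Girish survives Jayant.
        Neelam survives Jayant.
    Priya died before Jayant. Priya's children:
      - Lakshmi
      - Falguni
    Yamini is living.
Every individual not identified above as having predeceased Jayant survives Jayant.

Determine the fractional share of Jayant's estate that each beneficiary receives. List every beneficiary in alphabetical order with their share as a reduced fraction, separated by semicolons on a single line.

There is no surviving spouse, so the entire estate passes to Jayant's descendants per capita at each generation.
At generation 1 (Hemant, Priya, Yamini) there are 3 shares of (1)/3 = 1/3 each.
Living: Yamini — each takes 1/3.
Deceased: Hemant and Priya. Their combined 2/3 is pooled and carried to generation 2.
At generation 2 (Sarita, Manoj, Neelam, Lakshmi, Falguni) there are 5 shares of (2/3)/5 = 2/15 each.
Living: Sarita, Neelam, Lakshmi, and Falguni — each takes 2/15.
Deceased: Manoj. That 2/15 share is carried to generation 3.
At generation 3 (Tarun, Chetan, Vikram, Girish) there are 4 shares of (2/15)/4 = 1/30 each.
Living: Tarun, Chetan, Vikram, and Girish — each takes 1/30.

Chetan 1/30; Falguni 2/15; Girish 1/30; Lakshmi 2/15; Neelam 2/15; Sarita 2/15; Tarun 1/30; Vikram 1/30; Yamini 1/3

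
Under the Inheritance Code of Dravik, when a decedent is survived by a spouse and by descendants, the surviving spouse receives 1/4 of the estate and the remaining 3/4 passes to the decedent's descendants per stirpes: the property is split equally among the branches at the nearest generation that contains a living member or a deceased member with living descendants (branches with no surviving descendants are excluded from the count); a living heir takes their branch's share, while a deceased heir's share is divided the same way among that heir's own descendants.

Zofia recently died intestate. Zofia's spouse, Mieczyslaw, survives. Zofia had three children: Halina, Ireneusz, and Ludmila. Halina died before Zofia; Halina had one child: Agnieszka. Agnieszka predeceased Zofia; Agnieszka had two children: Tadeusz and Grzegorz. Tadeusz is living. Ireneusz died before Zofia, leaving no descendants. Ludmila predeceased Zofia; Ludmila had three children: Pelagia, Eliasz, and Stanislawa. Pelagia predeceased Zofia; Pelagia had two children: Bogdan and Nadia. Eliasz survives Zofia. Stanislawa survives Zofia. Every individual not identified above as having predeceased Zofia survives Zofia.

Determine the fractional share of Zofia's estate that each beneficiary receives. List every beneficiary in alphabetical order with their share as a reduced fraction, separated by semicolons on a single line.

Mieczyslaw, as surviving spouse, takes 1/4.
The remaining 3/4 passes to Zofia's descendants per stirpes.
Ireneusz left no surviving issue, so that branch lapses and is disregarded.
The 3/4 is divided into 2 equal shares of 3/8 among Halina, Ludmila.
Halina predeceased; the 3/8 allotted to Halina's branch passes to Halina's issue by representation.
Agnieszka's line is the sole branch at this level, so the full 3/8 passes to Agnieszka's issue by representation.
The 3/8 is divided into 2 equal shares of 3/16 among Tadeusz, Grzegorz.
Tadeusz is living and takes 3/16.
Grzegorz is living and takes 3/16.
Ludmila predeceased; the 3/8 allotted to Ludmila's branch passes to Ludmila's issue by representation.
The 3/8 is divided into 3 equal shares of 1/8 among Pelagia, Eliasz, Stanislawa.
Pelagia predeceased; the 1/8 allotted to Pelagia's branch passes to Pelagia's issue by representation.
The 1/8 is divided into 2 equal shares of 1/16 among Bogdan, Nadia.
Bogdan is living and takes 1/16.
Nadia is living and takes 1/16.
Eliasz is living and takes 1/8.
Stanislawa is living and takes 1/8.

Bogdan 1/16; Eliasz 1/8; Grzegorz 3/16; Mieczyslaw 1/4; Nadia 1/16; Stanislawa 1/8; Tadeusz 3/16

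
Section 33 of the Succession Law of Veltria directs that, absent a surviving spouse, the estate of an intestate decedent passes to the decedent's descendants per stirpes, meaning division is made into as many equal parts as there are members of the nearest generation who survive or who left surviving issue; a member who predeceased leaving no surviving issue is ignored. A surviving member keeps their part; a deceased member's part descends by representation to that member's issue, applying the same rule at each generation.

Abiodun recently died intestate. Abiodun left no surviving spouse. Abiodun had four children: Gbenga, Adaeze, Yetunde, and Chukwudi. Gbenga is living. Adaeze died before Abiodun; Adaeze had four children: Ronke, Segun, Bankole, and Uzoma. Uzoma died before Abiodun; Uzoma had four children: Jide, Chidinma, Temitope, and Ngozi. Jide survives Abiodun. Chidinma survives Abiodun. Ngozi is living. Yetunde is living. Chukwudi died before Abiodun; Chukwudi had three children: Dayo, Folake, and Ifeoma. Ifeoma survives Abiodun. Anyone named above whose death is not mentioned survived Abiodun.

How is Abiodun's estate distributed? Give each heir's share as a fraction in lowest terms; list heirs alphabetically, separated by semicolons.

Bankole 1/16; Chidinma 1/64; Dayo 1/12; Folake 1/12; Gbenga 1/4; Ifeoma 1/12; Jide 1/64; Ngozi 1/64; Ronke 1/16; Segun 1/16; Temitope 1/64; Yetunde 1/4

There is no surviving spouse, so the entire estate passes to Abiodun's descendants per stirpes.
The estate is divided into 4 equal shares of 1/4 among Gbenga, Adaeze, Yetunde, Chukwudi.
Gbenga is living and takes 1/4.
Adaeze predeceased; the 1/4 allotted to Adaeze's branch passes to Adaeze's issue by representation.
The 1/4 is divided into 4 equal shares of 1/16 among Ronke, Segun, Bankole, Uzoma.
Ronke is living and takes 1/16.
Segun is living and takes 1/16.
Bankole is living and takes 1/16.
Uzoma predeceased; the 1/16 allotted to Uzoma's branch passes to Uzoma's issue by representation.
The 1/16 is divided into 4 equal shares of 1/64 among Jide, Chidinma, Temitope, Ngozi.
Jide is living and takes 1/64.
Chidinma is living and takes 1/64.
Temitope is living and takes 1/64.
Ngozi is living and takes 1/64.
Yetunde is living and takes 1/4.
Chukwudi predeceased; the 1/4 allotted to Chukwudi's branch passes to Chukwudi's issue by representation.
The 1/4 is divided into 3 equal shares of 1/12 among Dayo, Folake, Ifeoma.
Dayo is living and takes 1/12.
Folake is living and takes 1/12.
Ifeoma is living and takes 1/12.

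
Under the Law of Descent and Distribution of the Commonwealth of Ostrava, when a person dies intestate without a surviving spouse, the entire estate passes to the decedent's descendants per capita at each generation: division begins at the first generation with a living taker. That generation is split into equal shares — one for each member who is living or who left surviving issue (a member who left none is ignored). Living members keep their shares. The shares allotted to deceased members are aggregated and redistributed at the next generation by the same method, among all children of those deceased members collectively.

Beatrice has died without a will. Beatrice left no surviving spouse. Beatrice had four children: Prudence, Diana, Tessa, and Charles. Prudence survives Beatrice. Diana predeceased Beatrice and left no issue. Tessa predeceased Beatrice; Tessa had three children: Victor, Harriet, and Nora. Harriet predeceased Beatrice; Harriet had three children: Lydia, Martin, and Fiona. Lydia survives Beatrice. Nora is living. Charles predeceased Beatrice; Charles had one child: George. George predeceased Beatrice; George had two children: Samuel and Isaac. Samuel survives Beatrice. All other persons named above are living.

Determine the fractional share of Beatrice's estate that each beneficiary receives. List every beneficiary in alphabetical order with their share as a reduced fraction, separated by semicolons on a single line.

There is no surviving spouse, so the entire estate passes to Beatrice's descendants per capita at each generation.
At generation 1 (Prudence, Tessa, Charles) there are 3 shares of (1)/3 = 1/3 each.
Living: Prudence — each takes 1/3.
Deceased: Tessa and Charles. Their combined 2/3 is pooled and carried to generation 2.
At generation 2 (Victor, Harriet, Nora, George) there are 4 shares of (2/3)/4 = 1/6 each.
Living: Victor and Nora — each takes 1/6.
Deceased: Harriet and George. Their combined 1/3 is pooled and carried to generation 3.
At generation 3 (Lydia, Martin, Fiona, Samuel, Isaac) there are 5 shares of (1/3)/5 = 1/15 each.
Living: Lydia, Martin, Fiona, Samuel, and Isaac — each takes 1/15.

Fiona 1/15; Isaac 1/15; Lydia 1/15; Martin 1/15; Nora 1/6; Prudence 1/3; Samuel 1/15; Victor 1/6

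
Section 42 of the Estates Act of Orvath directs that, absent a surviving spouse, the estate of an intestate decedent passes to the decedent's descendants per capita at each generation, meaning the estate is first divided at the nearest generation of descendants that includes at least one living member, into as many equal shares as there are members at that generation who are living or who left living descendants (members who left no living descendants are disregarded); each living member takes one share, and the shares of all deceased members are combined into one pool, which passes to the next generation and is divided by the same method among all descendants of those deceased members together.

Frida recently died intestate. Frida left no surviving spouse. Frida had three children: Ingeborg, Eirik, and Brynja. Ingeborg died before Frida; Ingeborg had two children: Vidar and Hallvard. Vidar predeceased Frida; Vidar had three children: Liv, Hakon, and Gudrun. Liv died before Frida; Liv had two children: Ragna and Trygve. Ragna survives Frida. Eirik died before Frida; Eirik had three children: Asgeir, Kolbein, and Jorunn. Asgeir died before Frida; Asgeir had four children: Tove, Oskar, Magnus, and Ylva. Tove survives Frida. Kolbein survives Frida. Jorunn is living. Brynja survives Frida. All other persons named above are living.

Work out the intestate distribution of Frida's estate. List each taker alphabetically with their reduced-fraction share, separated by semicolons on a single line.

Brynja 1/3; Gudrun 4/105; Hakon 4/105; Hallvard 2/15; Jorunn 2/15; Kolbein 2/15; Magnus 4/105; Oskar 4/105; Ragna 2/105; Tove 4/105; Trygve 2/105; Ylva 4/105

There is no surviving spouse, so the entire estate passes to Frida's descendants per capita at each generation.
At generation 1 (Ingeborg, Eirik, Brynja) there are 3 shares of (1)/3 = 1/3 each.
Living: Brynja — each takes 1/3.
Deceased: Ingeborg and Eirik. Their combined 2/3 is pooled and carried to generation 2.
At generation 2 (Vidar, Hallvard, Asgeir, Kolbein, Jorunn) there are 5 shares of (2/3)/5 = 2/15 each.
Living: Hallvard, Kolbein, and Jorunn — each takes 2/15.
Deceased: Vidar and Asgeir. Their combined 4/15 is pooled and carried to generation 3.
At generation 3 (Liv, Hakon, Gudrun, Tove, Oskar, Magnus, Ylva) there are 7 shares of (4/15)/7 = 4/105 each.
Living: Hakon, Gudrun, Tove, Oskar, Magnus, and Ylva — each takes 4/105.
Deceased: Liv. That 4/105 share is carried to generation 4.
At generation 4 (Ragna, Trygve) there are 2 shares of (4/105)/2 = 2/105 each.
Living: Ragna and Trygve — each takes 2/105.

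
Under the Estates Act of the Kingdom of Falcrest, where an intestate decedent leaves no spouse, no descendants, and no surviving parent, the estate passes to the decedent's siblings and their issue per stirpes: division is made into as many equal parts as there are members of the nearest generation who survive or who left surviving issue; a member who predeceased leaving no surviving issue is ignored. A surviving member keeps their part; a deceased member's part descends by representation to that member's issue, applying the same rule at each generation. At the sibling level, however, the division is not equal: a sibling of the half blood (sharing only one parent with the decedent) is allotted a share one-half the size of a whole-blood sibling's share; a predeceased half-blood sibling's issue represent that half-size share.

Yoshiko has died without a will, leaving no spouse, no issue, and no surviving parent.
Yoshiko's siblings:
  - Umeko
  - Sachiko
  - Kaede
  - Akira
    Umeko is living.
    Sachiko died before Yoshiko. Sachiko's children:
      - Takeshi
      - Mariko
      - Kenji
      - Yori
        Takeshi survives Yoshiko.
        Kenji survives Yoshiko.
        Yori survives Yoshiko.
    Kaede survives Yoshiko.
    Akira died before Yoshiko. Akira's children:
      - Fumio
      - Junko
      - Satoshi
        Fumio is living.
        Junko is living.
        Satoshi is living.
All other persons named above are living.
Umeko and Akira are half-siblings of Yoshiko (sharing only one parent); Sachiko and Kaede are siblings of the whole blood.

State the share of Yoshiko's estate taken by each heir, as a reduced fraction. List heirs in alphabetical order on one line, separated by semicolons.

Fumio 1/18; Junko 1/18; Kaede 1/3; Kenji 1/12; Mariko 1/12; Satoshi 1/18; Takeshi 1/12; Umeko 1/6; Yori 1/12

No spouse, descendants, or parent survives, so the estate passes to Yoshiko's siblings per stirpes.
Half-blood siblings count for one-half the weight of whole-blood siblings at the initial division.
Dividing 1 in proportion to weights (total weight 3): Umeko (weight 1/2) → 1/6; Sachiko (weight 1) → 1/3; Kaede (weight 1) → 1/3; Akira (weight 1/2) → 1/6.
Umeko is living and takes 1/6.
Sachiko predeceased; the 1/3 allotted to Sachiko's branch passes to Sachiko's issue by representation.
The 1/3 is divided into 4 equal shares of 1/12 among Takeshi, Mariko, Kenji, Yori.
Takeshi is living and takes 1/12.
Mariko is living and takes 1/12.
Kenji is living and takes 1/12.
Yori is living and takes 1/12.
Kaede is living and takes 1/3.
Akira predeceased; the 1/6 allotted to Akira's branch passes to Akira's issue by representation.
The 1/6 is divided into 3 equal shares of 1/18 among Fumio, Junko, Satoshi.
Fumio is living and takes 1/18.
Junko is living and takes 1/18.
Satoshi is living and takes 1/18.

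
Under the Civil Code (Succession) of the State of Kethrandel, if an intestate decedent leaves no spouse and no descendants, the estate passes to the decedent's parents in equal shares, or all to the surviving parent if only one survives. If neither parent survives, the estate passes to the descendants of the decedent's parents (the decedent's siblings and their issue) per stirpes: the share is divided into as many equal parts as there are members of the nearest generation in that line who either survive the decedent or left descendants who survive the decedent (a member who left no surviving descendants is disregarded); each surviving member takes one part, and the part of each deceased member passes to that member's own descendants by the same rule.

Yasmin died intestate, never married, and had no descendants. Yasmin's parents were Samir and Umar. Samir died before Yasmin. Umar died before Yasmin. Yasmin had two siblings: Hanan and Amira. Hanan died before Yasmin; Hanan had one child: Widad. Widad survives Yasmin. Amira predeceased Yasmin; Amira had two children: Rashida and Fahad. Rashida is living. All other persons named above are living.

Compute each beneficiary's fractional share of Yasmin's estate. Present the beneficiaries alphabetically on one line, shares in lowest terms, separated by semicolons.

Neither parent survives and there are no descendants, so the estate passes to Yasmin's siblings and their issue per stirpes.
The estate is divided into 2 equal shares of 1/2 among Hanan, Amira.
Hanan predeceased; the 1/2 allotted to Hanan's branch passes to Hanan's issue by representation.
Widad is the sole taker at this level and receives the full 1/2.
Amira predeceased; the 1/2 allotted to Amira's branch passes to Amira's issue by representation.
The 1/2 is divided into 2 equal shares of 1/4 among Rashida, Fahad.
Rashida is living and takes 1/4.
Fahad is living and takes 1/4.

Fahad 1/4; Rashida 1/4; Widad 1/2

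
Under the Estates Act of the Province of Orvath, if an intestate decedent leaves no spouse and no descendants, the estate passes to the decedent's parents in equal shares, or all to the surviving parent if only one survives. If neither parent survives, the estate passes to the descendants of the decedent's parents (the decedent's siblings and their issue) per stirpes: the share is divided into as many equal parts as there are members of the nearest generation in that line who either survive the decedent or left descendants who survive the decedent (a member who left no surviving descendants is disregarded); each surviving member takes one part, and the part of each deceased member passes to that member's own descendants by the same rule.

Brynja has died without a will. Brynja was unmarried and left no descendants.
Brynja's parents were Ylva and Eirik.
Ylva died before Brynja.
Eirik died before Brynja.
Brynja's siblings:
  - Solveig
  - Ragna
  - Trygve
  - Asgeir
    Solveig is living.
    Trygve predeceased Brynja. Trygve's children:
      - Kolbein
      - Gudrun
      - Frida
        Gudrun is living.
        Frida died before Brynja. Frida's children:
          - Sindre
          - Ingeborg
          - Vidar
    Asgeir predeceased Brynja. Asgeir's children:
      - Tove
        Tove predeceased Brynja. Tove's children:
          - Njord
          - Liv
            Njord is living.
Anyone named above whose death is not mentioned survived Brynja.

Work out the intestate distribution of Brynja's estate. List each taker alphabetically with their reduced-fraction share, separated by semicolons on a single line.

Neither parent survives and there are no descendants, so the estate passes to Brynja's siblings and their issue per stirpes.
The estate is divided into 4 equal shares of 1/4 among Solveig, Ragna, Trygve, Asgeir.
Solveig is living and takes 1/4.
Ragna is living and takes 1/4.
Trygve predeceased; the 1/4 allotted to Trygve's branch passes to Trygve's issue by representation.
The 1/4 is divided into 3 equal shares of 1/12 among Kolbein, Gudrun, Frida.
Kolbein is living and takes 1/12.
Gudrun is living and takes 1/12.
Frida predeceased; the 1/12 allotted to Frida's branch passes to Frida's issue by representation.
The 1/12 is divided into 3 equal shares of 1/36 among Sindre, Ingeborg, Vidar.
Sindre is living and takes 1/36.
Ingeborg is living and takes 1/36.
Vidar is living and takes 1/36.
Asgeir predeceased; the 1/4 allotted to Asgeir's branch passes to Asgeir's issue by representation.
Tove's line is the sole branch at this level, so the full 1/4 passes to Tove's issue by representation.
The 1/4 is divided into 2 equal shares of 1/8 among Njord, Liv.
Njord is living and takes 1/8.
Liv is living and takes 1/8.

Gudrun 1/12; Ingeborg 1/36; Kolbein 1/12; Liv 1/8; Njord 1/8; Ragna 1/4; Sindre 1/36; Solveig 1/4; Vidar 1/36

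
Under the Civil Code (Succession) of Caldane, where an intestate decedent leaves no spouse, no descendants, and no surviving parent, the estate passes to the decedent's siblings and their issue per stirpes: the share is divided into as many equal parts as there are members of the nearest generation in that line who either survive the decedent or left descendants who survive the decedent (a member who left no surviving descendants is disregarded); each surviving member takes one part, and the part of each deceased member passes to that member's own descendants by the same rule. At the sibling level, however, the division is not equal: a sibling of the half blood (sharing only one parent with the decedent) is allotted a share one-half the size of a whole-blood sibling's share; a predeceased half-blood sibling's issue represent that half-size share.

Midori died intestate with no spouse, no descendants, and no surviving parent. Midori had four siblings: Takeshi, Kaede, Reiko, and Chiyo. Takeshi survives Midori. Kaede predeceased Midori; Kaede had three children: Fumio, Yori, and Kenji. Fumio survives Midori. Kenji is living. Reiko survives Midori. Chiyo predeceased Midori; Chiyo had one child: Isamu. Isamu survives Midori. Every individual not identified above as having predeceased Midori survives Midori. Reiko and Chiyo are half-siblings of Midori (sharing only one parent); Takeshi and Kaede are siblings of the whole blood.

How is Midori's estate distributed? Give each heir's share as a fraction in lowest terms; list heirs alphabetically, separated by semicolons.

Fumio 1/9; Isamu 1/6; Kenji 1/9; Reiko 1/6; Takeshi 1/3; Yori 1/9

No spouse, descendants, or parent survives, so the estate passes to Midori's siblings per stirpes.
Half-blood siblings count for one-half the weight of whole-blood siblings at the initial division.
Dividing 1 in proportion to weights (total weight 3): Takeshi (weight 1) → 1/3; Kaede (weight 1) → 1/3; Reiko (weight 1/2) → 1/6; Chiyo (weight 1/2) → 1/6.
Takeshi is living and takes 1/3.
Kaede predeceased; the 1/3 allotted to Kaede's branch passes to Kaede's issue by representation.
The 1/3 is divided into 3 equal shares of 1/9 among Fumio, Yori, Kenji.
Fumio is living and takes 1/9.
Yori is living and takes 1/9.
Kenji is living and takes 1/9.
Reiko is living and takes 1/6.
Chiyo predeceased; the 1/6 allotted to Chiyo's branch passes to Chiyo's issue by representation.
Isamu is the sole taker at this level and receives the full 1/6.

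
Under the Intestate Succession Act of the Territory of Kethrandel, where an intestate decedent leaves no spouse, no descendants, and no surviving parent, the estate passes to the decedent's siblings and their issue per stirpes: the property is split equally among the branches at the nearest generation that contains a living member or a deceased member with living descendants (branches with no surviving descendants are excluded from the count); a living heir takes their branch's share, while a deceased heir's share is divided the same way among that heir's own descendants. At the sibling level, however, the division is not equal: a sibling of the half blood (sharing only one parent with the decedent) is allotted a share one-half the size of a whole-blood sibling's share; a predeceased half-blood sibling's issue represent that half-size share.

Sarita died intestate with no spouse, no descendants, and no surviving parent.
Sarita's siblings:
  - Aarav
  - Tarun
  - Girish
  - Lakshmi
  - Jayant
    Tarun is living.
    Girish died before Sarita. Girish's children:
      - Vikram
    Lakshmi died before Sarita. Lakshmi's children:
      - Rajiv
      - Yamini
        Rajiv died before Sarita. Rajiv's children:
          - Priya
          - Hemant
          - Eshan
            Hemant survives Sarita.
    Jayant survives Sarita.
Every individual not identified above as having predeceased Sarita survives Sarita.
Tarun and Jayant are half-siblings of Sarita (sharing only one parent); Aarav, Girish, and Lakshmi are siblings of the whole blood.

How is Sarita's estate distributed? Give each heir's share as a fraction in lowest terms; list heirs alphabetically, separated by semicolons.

No spouse, descendants, or parent survives, so the estate passes to Sarita's siblings per stirpes.
Half-blood siblings count for one-half the weight of whole-blood siblings at the initial division.
Dividing 1 in proportion to weights (total weight 4): Aarav (weight 1) → 1/4; Tarun (weight 1/2) → 1/8; Girish (weight 1) → 1/4; Lakshmi (weight 1) → 1/4; Jayant (weight 1/2) → 1/8.
Aarav is living and takes 1/4.
Tarun is living and takes 1/8.
Girish predeceased; the 1/4 allotted to Girish's branch passes to Girish's issue by representation.
Vikram is the sole taker at this level and receives the full 1/4.
Lakshmi predeceased; the 1/4 allotted to Lakshmi's branch passes to Lakshmi's issue by representation.
The 1/4 is divided into 2 equal shares of 1/8 among Rajiv, Yamini.
Rajiv predeceased; the 1/8 allotted to Rajiv's branch passes to Rajiv's issue by representation.
The 1/8 is divided into 3 equal shares of 1/24 among Priya, Hemant, Eshan.
Priya is living and takes 1/24.
Hemant is living and takes 1/24.
Eshan is living and takes 1/24.
Yamini is living and takes 1/8.
Jayant is living and takes 1/8.

Aarav 1/4; Eshan 1/24; Hemant 1/24; Jayant 1/8; Priya 1/24; Tarun 1/8; Vikram 1/4; Yamini 1/8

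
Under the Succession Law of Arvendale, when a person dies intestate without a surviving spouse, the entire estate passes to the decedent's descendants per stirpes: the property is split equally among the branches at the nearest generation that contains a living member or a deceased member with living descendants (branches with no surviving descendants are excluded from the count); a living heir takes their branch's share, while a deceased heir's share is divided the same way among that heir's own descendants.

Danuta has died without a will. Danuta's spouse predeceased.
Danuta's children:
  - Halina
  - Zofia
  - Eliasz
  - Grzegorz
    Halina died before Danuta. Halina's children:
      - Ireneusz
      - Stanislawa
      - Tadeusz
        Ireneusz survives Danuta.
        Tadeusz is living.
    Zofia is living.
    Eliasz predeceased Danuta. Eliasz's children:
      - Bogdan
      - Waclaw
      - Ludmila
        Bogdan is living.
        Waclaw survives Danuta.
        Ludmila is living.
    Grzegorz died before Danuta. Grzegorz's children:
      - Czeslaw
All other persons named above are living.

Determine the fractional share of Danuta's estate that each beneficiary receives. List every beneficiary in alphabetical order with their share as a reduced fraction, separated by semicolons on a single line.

There is no surviving spouse, so the entire estate passes to Danuta's descendants per stirpes.
The estate is divided into 4 equal shares of 1/4 among Halina, Zofia, Eliasz, Grzegorz.
Halina predeceased; the 1/4 allotted to Halina's branch passes to Halina's issue by representation.
The 1/4 is divided into 3 equal shares of 1/12 among Ireneusz, Stanislawa, Tadeusz.
Ireneusz is living and takes 1/12.
Stanislawa is living and takes 1/12.
Tadeusz is living and takes 1/12.
Zofia is living and takes 1/4.
Eliasz predeceased; the 1/4 allotted to Eliasz's branch passes to Eliasz's issue by representation.
The 1/4 is divided into 3 equal shares of 1/12 among Bogdan, Waclaw, Ludmila.
Bogdan is living and takes 1/12.
Waclaw is living and takes 1/12.
Ludmila is living and takes 1/12.
Grzegorz predeceased; the 1/4 allotted to Grzegorz's branch passes to Grzegorz's issue by representation.
Czeslaw is the sole taker at this level and receives the full 1/4.

Bogdan 1/12; Czeslaw 1/4; Ireneusz 1/12; Ludmila 1/12; Stanislawa 1/12; Tadeusz 1/12; Waclaw 1/12; Zofia 1/4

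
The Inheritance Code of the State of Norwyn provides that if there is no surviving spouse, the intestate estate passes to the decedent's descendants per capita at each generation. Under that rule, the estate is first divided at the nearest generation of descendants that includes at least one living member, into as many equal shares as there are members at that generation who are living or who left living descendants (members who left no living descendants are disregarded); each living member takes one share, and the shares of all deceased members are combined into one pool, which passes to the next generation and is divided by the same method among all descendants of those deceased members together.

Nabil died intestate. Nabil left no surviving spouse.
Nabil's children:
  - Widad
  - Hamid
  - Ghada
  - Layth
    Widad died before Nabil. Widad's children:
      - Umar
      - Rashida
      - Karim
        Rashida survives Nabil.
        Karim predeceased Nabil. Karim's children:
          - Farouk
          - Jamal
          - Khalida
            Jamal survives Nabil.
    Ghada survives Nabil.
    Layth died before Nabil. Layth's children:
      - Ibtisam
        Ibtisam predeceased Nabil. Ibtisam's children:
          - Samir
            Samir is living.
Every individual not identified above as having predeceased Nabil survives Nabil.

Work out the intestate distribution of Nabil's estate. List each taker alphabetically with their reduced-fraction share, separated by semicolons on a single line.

Farouk 1/16; Ghada 1/4; Hamid 1/4; Jamal 1/16; Khalida 1/16; Rashida 1/8; Samir 1/16; Umar 1/8

There is no surviving spouse, so the entire estate passes to Nabil's descendants per capita at each generation.
At generation 1 (Widad, Hamid, Ghada, Layth) there are 4 shares of (1)/4 = 1/4 each.
Living: Hamid and Ghada — each takes 1/4.
Deceased: Widad and Layth. Their combined 1/2 is pooled and carried to generation 2.
At generation 2 (Umar, Rashida, Karim, Ibtisam) there are 4 shares of (1/2)/4 = 1/8 each.
Living: Umar and Rashida — each takes 1/8.
Deceased: Karim and Ibtisam. Their combined 1/4 is pooled and carried to generation 3.
At generation 3 (Farouk, Jamal, Khalida, Samir) there are 4 shares of (1/4)/4 = 1/16 each.
Living: Farouk, Jamal, Khalida, and Samir — each takes 1/16.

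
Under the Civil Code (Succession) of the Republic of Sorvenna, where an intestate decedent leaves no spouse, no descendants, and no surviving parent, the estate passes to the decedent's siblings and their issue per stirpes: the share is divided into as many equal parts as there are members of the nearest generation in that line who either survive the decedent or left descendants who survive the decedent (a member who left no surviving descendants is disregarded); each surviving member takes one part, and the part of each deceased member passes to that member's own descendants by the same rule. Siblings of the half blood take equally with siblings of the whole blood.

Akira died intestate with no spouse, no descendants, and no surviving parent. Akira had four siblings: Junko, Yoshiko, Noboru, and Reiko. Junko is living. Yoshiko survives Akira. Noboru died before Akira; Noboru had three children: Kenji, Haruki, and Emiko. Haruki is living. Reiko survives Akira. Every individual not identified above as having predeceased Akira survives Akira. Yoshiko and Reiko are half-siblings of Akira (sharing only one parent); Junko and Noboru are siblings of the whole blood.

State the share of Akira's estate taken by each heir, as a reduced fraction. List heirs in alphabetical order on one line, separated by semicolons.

No spouse, descendants, or parent survives, so the estate passes to Akira's siblings per stirpes.
Half-blood and whole-blood siblings take equally under the stated rule.
The estate is divided into 4 equal shares of 1/4 among Junko, Yoshiko, Noboru, Reiko.
Junko is living and takes 1/4.
Yoshiko is living and takes 1/4.
Noboru predeceased; the 1/4 allotted to Noboru's branch passes to Noboru's issue by representation.
The 1/4 is divided into 3 equal shares of 1/12 among Kenji, Haruki, Emiko.
Kenji is living and takes 1/12.
Haruki is living and takes 1/12.
Emiko is living and takes 1/12.
Reiko is living and takes 1/4.

Emiko 1/12; Haruki 1/12; Junko 1/4; Kenji 1/12; Reiko 1/4; Yoshiko 1/4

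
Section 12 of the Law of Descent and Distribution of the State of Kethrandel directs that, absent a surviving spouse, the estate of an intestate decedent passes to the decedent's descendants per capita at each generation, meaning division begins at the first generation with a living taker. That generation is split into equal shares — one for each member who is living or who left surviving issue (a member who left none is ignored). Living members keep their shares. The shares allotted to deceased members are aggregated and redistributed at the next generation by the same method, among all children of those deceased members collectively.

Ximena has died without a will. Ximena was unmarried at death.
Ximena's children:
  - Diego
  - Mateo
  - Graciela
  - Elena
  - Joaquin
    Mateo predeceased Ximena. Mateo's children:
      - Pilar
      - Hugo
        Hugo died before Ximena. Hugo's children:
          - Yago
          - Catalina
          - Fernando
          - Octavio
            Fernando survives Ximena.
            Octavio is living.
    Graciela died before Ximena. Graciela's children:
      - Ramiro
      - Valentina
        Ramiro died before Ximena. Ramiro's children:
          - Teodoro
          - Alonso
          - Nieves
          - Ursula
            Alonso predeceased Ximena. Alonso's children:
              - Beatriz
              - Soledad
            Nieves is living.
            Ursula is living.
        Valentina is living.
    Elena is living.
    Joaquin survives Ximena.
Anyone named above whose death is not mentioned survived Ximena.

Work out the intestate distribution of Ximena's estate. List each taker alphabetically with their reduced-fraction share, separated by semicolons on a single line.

Beatriz 1/80; Catalina 1/40; Diego 1/5; Elena 1/5; Fernando 1/40; Joaquin 1/5; Nieves 1/40; Octavio 1/40; Pilar 1/10; Soledad 1/80; Teodoro 1/40; Ursula 1/40; Valentina 1/10; Yago 1/40

There is no surviving spouse, so the entire estate passes to Ximena's descendants per capita at each generation.
At generation 1 (Diego, Mateo, Graciela, Elena, Joaquin) there are 5 shares of (1)/5 = 1/5 each.
Living: Diego, Elena, and Joaquin — each takes 1/5.
Deceased: Mateo and Graciela. Their combined 2/5 is pooled and carried to generation 2.
At generation 2 (Pilar, Hugo, Ramiro, Valentina) there are 4 shares of (2/5)/4 = 1/10 each.
Living: Pilar and Valentina — each takes 1/10.
Deceased: Hugo and Ramiro. Their combined 1/5 is pooled and carried to generation 3.
At generation 3 (Yago, Catalina, Fernando, Octavio, Teodoro, Alonso, Nieves, Ursula) there are 8 shares of (1/5)/8 = 1/40 each.
Living: Yago, Catalina, Fernando, Octavio, Teodoro, Nieves, and Ursula — each takes 1/40.
Deceased: Alonso. That 1/40 share is carried to generation 4.
At generation 4 (Beatriz, Soledad) there are 2 shares of (1/40)/2 = 1/80 each.
Living: Beatriz and Soledad — each takes 1/80.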